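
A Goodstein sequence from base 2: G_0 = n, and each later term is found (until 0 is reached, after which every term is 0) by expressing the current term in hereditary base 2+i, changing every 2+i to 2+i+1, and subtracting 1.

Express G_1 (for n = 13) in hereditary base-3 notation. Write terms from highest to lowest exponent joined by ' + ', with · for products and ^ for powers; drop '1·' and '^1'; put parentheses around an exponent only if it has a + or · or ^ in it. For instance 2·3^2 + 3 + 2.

G_0=13  [base 2] 2^(2 + 1) + 2^2 + 1  →[2↦3]→  3^(3 + 1) + 3^3 + 1 = 109  −1 ⇒ G_1=108
G_1=108  [base 3] 3^(3 + 1) + 3^3  →[3↦4]→  4^(4 + 1) + 4^4 = 1280  −1 ⇒ G_2=1279

3^(3 + 1) + 3^3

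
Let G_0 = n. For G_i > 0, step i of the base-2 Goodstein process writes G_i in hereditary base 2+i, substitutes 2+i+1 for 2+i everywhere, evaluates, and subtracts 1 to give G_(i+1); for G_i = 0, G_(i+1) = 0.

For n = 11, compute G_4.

11 —HB2→ 2^(2 + 1) + 2 + 1 —bump→ 3^(3 + 1) + 3 + 1 = 85 —(−1)→ 84
84 —HB3→ 3^(3 + 1) + 3 —bump→ 4^(4 + 1) + 4 = 1028 —(−1)→ 1027
1027 —HB4→ 4^(4 + 1) + 3 —bump→ 5^(5 + 1) + 3 = 15628 —(−1)→ 15627
15627 —HB5→ 5^(5 + 1) + 2 —bump→ 6^(6 + 1) + 2 = 279938 —(−1)→ 279937
279937 —HB6→ 6^(6 + 1) + 1 —bump→ 7^(7 + 1) + 1 = 5764802 —(−1)→ 5764801

279937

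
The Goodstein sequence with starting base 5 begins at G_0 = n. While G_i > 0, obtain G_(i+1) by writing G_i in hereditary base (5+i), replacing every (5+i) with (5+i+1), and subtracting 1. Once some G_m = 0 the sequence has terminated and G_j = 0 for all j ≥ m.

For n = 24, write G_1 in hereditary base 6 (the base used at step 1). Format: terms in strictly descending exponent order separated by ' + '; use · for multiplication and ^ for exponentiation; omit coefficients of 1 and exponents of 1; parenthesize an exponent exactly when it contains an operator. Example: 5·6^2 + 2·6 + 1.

4·6 + 3

step 0: 24 = 4·5 + 4; sub 6 for 5: 4·6 + 4; = 28; G_1 = 28−1 = 27
step 1: 27 = 4·6 + 3; sub 7 for 6: 4·7 + 3; = 31; G_2 = 31−1 = 30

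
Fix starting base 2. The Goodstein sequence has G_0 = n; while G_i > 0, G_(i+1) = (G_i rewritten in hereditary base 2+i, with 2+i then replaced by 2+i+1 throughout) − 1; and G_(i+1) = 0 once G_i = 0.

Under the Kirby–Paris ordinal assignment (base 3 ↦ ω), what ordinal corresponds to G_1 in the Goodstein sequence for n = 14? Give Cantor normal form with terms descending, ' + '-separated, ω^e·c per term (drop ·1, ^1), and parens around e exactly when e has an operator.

ω^(ω + 1) + ω^ω + 2

(0) 14|_2 = 2^(2 + 1) + 2^2 + 2 ↦ 3^(3 + 1) + 3^3 + 3|_3 = 111 ⇒ 110
(1) 110|_3 = 3^(3 + 1) + 3^3 + 2 ↦ 4^(4 + 1) + 4^4 + 2|_4 = 1282 ⇒ 1281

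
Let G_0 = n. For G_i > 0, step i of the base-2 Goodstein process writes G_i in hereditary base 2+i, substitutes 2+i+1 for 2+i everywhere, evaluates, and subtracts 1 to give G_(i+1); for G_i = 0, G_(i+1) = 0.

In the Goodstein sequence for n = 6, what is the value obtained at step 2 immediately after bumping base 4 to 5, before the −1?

3126

[0] 6 ≡ 2^2 + 2 (base 2). Lift 3: 30. −1: 29.
[1] 29 ≡ 3^3 + 2 (base 3). Lift 4: 258. −1: 257.
[2] 257 ≡ 4^4 + 1 (base 4). Lift 5: 3126. −1: 3125.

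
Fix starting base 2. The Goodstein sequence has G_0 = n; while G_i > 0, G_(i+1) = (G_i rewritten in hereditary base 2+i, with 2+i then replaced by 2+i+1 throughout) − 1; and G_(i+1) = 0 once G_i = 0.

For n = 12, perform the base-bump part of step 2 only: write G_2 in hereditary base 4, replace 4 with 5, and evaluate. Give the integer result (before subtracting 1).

15686

base 2: 12 = 2^(2 + 1) + 2^2; at 3: 3^(3 + 1) + 3^3 = 108; next = 107
base 3: 107 = 3^(3 + 1) + 2·3^2 + 2·3 + 2; at 4: 4^(4 + 1) + 2·4^2 + 2·4 + 2 = 1066; next = 1065
base 4: 1065 = 4^(4 + 1) + 2·4^2 + 2·4 + 1; at 5: 5^(5 + 1) + 2·5^2 + 2·5 + 1 = 15686; next = 15685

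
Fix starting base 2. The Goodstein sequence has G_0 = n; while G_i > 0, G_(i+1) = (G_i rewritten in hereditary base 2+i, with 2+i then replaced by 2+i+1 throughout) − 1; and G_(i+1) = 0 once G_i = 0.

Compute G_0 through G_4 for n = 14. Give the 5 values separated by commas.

14, 110, 1281, 18750, 326591

i=0: 14 = 2^(2 + 1) + 2^2 + 2 (b=2); 2→3: 3^(3 + 1) + 3^3 + 3 = 111; 111−1 = 110
i=1: 110 = 3^(3 + 1) + 3^3 + 2 (b=3); 3→4: 4^(4 + 1) + 4^4 + 2 = 1282; 1282−1 = 1281
i=2: 1281 = 4^(4 + 1) + 4^4 + 1 (b=4); 4→5: 5^(5 + 1) + 5^5 + 1 = 18751; 18751−1 = 18750
i=3: 18750 = 5^(5 + 1) + 5^5 (b=5); 5→6: 6^(6 + 1) + 6^6 = 326592; 326592−1 = 326591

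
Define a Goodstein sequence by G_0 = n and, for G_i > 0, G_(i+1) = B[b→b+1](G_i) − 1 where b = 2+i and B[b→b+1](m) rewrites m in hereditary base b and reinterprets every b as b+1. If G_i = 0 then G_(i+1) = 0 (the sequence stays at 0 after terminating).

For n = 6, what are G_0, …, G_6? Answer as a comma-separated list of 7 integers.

6, 29, 257, 3125, 46655, 98039, 187243

[0] 6 ≡ 2^2 + 2 (base 2). Lift 3: 30. −1: 29.
[1] 29 ≡ 3^3 + 2 (base 3). Lift 4: 258. −1: 257.
[2] 257 ≡ 4^4 + 1 (base 4). Lift 5: 3126. −1: 3125.
[3] 3125 ≡ 5^5 (base 5). Lift 6: 46656. −1: 46655.
[4] 46655 ≡ 5·6^5 + 5·6^4 + 5·6^3 + 5·6^2 + 5·6 + 5 (base 6). Lift 7: 98040. −1: 98039.
[5] 98039 ≡ 5·7^5 + 5·7^4 + 5·7^3 + 5·7^2 + 5·7 + 4 (base 7). Lift 8: 187244. −1: 187243.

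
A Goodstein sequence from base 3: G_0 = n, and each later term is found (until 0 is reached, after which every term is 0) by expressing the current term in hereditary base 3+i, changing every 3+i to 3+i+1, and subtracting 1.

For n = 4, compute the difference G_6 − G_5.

G_0 = 4. HB_3(4) = 3 + 1. Bump = 5. G_1 = 4.
G_1 = 4. HB_4(4) = 4. Bump = 5. G_2 = 4.
G_2 = 4. HB_5(4) = 4. Bump = 4. G_3 = 3.
G_3 = 3. HB_6(3) = 3. Bump = 3. G_4 = 2.
G_4 = 2. HB_7(2) = 2. Bump = 2. G_5 = 1.
G_5 = 1. HB_8(1) = 1. Bump = 1. G_6 = 0.

-1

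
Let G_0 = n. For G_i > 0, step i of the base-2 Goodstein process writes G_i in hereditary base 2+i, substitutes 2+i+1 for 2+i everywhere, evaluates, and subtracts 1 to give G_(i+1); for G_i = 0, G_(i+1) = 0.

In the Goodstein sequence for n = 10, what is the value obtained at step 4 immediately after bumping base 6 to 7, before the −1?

i=0: 10 = 2^(2 + 1) + 2 (b=2); 2→3: 3^(3 + 1) + 3 = 84; 84−1 = 83
i=1: 83 = 3^(3 + 1) + 2 (b=3); 3→4: 4^(4 + 1) + 2 = 1026; 1026−1 = 1025
i=2: 1025 = 4^(4 + 1) + 1 (b=4); 4→5: 5^(5 + 1) + 1 = 15626; 15626−1 = 15625
i=3: 15625 = 5^(5 + 1) (b=5); 5→6: 6^(6 + 1) = 279936; 279936−1 = 279935
i=4: 279935 = 5·6^6 + 5·6^5 + 5·6^4 + 5·6^3 + 5·6^2 + 5·6 + 5 (b=6); 6→7: 5·7^7 + 5·7^5 + 5·7^4 + 5·7^3 + 5·7^2 + 5·7 + 5 = 4215755; 4215755−1 = 4215754

4215755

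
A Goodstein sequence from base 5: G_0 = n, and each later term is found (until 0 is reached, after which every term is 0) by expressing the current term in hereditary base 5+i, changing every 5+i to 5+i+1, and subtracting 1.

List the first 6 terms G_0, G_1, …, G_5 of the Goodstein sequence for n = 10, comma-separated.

step 0: 10 = 2·5; sub 6 for 5: 2·6; = 12; G_1 = 12−1 = 11
step 1: 11 = 6 + 5; sub 7 for 6: 7 + 5; = 12; G_2 = 12−1 = 11
step 2: 11 = 7 + 4; sub 8 for 7: 8 + 4; = 12; G_3 = 12−1 = 11
step 3: 11 = 8 + 3; sub 9 for 8: 9 + 3; = 12; G_4 = 12−1 = 11
step 4: 11 = 9 + 2; sub 10 for 9: 10 + 2; = 12; G_5 = 12−1 = 11

10, 11, 11, 11, 11, 11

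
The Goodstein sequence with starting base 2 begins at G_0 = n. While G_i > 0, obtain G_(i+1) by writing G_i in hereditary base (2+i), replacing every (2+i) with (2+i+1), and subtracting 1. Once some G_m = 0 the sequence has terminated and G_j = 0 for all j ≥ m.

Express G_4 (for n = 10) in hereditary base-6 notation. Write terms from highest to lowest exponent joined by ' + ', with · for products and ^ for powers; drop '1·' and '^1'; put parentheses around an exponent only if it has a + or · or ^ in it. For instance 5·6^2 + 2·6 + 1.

G_0=10  [base 2] 2^(2 + 1) + 2  →[2↦3]→  3^(3 + 1) + 3 = 84  −1 ⇒ G_1=83
G_1=83  [base 3] 3^(3 + 1) + 2  →[3↦4]→  4^(4 + 1) + 2 = 1026  −1 ⇒ G_2=1025
G_2=1025  [base 4] 4^(4 + 1) + 1  →[4↦5]→  5^(5 + 1) + 1 = 15626  −1 ⇒ G_3=15625
G_3=15625  [base 5] 5^(5 + 1)  →[5↦6]→  6^(6 + 1) = 279936  −1 ⇒ G_4=279935
G_4=279935  [base 6] 5·6^6 + 5·6^5 + 5·6^4 + 5·6^3 + 5·6^2 + 5·6 + 5  →[6↦7]→  5·7^7 + 5·7^5 + 5·7^4 + 5·7^3 + 5·7^2 + 5·7 + 5 = 4215755  −1 ⇒ G_5=4215754

5·6^6 + 5·6^5 + 5·6^4 + 5·6^3 + 5·6^2 + 5·6 + 5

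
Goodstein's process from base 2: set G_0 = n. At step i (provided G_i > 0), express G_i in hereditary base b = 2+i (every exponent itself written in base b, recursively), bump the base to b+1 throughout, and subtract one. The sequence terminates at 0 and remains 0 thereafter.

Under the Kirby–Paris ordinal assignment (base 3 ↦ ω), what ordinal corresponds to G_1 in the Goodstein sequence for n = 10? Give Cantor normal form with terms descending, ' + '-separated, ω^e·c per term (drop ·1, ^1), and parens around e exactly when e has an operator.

ω^(ω + 1) + 2

10 —HB2→ 2^(2 + 1) + 2 —bump→ 3^(3 + 1) + 3 = 84 —(−1)→ 83
83 —HB3→ 3^(3 + 1) + 2 —bump→ 4^(4 + 1) + 2 = 1026 —(−1)→ 1025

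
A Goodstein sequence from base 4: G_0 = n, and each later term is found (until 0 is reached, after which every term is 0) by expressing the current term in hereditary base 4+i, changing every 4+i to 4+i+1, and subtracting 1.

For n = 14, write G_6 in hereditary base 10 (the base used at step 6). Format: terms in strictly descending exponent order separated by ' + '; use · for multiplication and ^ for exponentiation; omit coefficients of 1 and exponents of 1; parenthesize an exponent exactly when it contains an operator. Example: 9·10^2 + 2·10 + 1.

2·10 + 3

(0) 14|_4 = 3·4 + 2 ↦ 3·5 + 2|_5 = 17 ⇒ 16
(1) 16|_5 = 3·5 + 1 ↦ 3·6 + 1|_6 = 19 ⇒ 18
(2) 18|_6 = 3·6 ↦ 3·7|_7 = 21 ⇒ 20
(3) 20|_7 = 2·7 + 6 ↦ 2·8 + 6|_8 = 22 ⇒ 21
(4) 21|_8 = 2·8 + 5 ↦ 2·9 + 5|_9 = 23 ⇒ 22
(5) 22|_9 = 2·9 + 4 ↦ 2·10 + 4|_10 = 24 ⇒ 23
(6) 23|_10 = 2·10 + 3 ↦ 2·11 + 3|_11 = 25 ⇒ 24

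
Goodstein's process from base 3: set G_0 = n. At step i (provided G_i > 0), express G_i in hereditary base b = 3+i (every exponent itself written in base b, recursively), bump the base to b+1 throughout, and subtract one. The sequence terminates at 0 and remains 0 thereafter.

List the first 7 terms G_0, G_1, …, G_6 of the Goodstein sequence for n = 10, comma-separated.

10, 16, 24, 27, 30, 33, 36

10 —HB3→ 3^2 + 1 —bump→ 4^2 + 1 = 17 —(−1)→ 16
16 —HB4→ 4^2 —bump→ 5^2 = 25 —(−1)→ 24
24 —HB5→ 4·5 + 4 —bump→ 4·6 + 4 = 28 —(−1)→ 27
27 —HB6→ 4·6 + 3 —bump→ 4·7 + 3 = 31 —(−1)→ 30
30 —HB7→ 4·7 + 2 —bump→ 4·8 + 2 = 34 —(−1)→ 33
33 —HB8→ 4·8 + 1 —bump→ 4·9 + 1 = 37 —(−1)→ 36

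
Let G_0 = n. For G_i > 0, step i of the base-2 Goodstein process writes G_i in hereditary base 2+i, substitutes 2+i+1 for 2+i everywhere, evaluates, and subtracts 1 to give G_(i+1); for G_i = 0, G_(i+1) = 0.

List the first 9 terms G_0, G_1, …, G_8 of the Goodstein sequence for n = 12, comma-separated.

i=0: 12 = 2^(2 + 1) + 2^2 (b=2); 2→3: 3^(3 + 1) + 3^3 = 108; 108−1 = 107
i=1: 107 = 3^(3 + 1) + 2·3^2 + 2·3 + 2 (b=3); 3→4: 4^(4 + 1) + 2·4^2 + 2·4 + 2 = 1066; 1066−1 = 1065
i=2: 1065 = 4^(4 + 1) + 2·4^2 + 2·4 + 1 (b=4); 4→5: 5^(5 + 1) + 2·5^2 + 2·5 + 1 = 15686; 15686−1 = 15685
i=3: 15685 = 5^(5 + 1) + 2·5^2 + 2·5 (b=5); 5→6: 6^(6 + 1) + 2·6^2 + 2·6 = 280020; 280020−1 = 280019
i=4: 280019 = 6^(6 + 1) + 2·6^2 + 6 + 5 (b=6); 6→7: 7^(7 + 1) + 2·7^2 + 7 + 5 = 5764911; 5764911−1 = 5764910
i=5: 5764910 = 7^(7 + 1) + 2·7^2 + 7 + 4 (b=7); 7→8: 8^(8 + 1) + 2·8^2 + 8 + 4 = 134217868; 134217868−1 = 134217867
i=6: 134217867 = 8^(8 + 1) + 2·8^2 + 8 + 3 (b=8); 8→9: 9^(9 + 1) + 2·9^2 + 9 + 3 = 3486784575; 3486784575−1 = 3486784574
i=7: 3486784574 = 9^(9 + 1) + 2·9^2 + 9 + 2 (b=9); 9→10: 10^(10 + 1) + 2·10^2 + 10 + 2 = 100000000212; 100000000212−1 = 100000000211

12, 107, 1065, 15685, 280019, 5764910, 134217867, 3486784574, 100000000211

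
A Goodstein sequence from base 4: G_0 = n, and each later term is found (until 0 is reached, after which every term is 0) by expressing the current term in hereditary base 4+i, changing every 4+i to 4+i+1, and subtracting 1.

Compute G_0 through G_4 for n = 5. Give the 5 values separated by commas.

5, 5, 5, 4, 3

G_0=5  [base 4] 4 + 1  →[4↦5]→  5 + 1 = 6  −1 ⇒ G_1=5
G_1=5  [base 5] 5  →[5↦6]→  6 = 6  −1 ⇒ G_2=5
G_2=5  [base 6] 5  →[6↦7]→  5 = 5  −1 ⇒ G_3=4
G_3=4  [base 7] 4  →[7↦8]→  4 = 4  −1 ⇒ G_4=3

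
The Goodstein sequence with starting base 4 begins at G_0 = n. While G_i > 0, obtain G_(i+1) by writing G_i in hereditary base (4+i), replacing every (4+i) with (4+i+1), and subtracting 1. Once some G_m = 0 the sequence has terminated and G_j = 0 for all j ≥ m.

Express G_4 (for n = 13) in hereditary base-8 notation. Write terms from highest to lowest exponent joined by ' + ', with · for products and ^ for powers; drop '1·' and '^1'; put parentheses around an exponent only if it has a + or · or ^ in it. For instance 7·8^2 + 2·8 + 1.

base 4: 13 = 3·4 + 1; at 5: 3·5 + 1 = 16; next = 15
base 5: 15 = 3·5; at 6: 3·6 = 18; next = 17
base 6: 17 = 2·6 + 5; at 7: 2·7 + 5 = 19; next = 18
base 7: 18 = 2·7 + 4; at 8: 2·8 + 4 = 20; next = 19

2·8 + 3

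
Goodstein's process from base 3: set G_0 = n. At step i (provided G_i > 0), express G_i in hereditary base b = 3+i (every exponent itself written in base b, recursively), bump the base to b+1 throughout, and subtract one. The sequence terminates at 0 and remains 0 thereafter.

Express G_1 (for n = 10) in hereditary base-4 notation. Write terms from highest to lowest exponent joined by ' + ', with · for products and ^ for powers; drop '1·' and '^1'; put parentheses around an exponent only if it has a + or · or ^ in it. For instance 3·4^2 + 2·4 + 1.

4^2

(0) 10|_3 = 3^2 + 1 ↦ 4^2 + 1|_4 = 17 ⇒ 16
(1) 16|_4 = 4^2 ↦ 5^2|_5 = 25 ⇒ 24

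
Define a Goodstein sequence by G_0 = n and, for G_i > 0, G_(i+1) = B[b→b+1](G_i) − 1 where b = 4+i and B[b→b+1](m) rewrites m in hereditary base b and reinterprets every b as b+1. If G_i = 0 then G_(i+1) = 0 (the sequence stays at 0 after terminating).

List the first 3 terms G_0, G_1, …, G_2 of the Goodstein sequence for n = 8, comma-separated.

G_0=8  [base 4] 2·4  →[4↦5]→  2·5 = 10  −1 ⇒ G_1=9
G_1=9  [base 5] 5 + 4  →[5↦6]→  6 + 4 = 10  −1 ⇒ G_2=9

8, 9, 9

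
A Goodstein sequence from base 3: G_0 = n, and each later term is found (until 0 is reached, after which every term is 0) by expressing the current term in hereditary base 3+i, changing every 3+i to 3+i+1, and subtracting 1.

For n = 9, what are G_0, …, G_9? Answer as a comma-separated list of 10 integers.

step 0: 9 = 3^2; sub 4 for 3: 4^2; = 16; G_1 = 16−1 = 15
step 1: 15 = 3·4 + 3; sub 5 for 4: 3·5 + 3; = 18; G_2 = 18−1 = 17
step 2: 17 = 3·5 + 2; sub 6 for 5: 3·6 + 2; = 20; G_3 = 20−1 = 19
step 3: 19 = 3·6 + 1; sub 7 for 6: 3·7 + 1; = 22; G_4 = 22−1 = 21
step 4: 21 = 3·7; sub 8 for 7: 3·8; = 24; G_5 = 24−1 = 23
step 5: 23 = 2·8 + 7; sub 9 for 8: 2·9 + 7; = 25; G_6 = 25−1 = 24
step 6: 24 = 2·9 + 6; sub 10 for 9: 2·10 + 6; = 26; G_7 = 26−1 = 25
step 7: 25 = 2·10 + 5; sub 11 for 10: 2·11 + 5; = 27; G_8 = 27−1 = 26
step 8: 26 = 2·11 + 4; sub 12 for 11: 2·12 + 4; = 28; G_9 = 28−1 = 27

9, 15, 17, 19, 21, 23, 24, 25, 26, 27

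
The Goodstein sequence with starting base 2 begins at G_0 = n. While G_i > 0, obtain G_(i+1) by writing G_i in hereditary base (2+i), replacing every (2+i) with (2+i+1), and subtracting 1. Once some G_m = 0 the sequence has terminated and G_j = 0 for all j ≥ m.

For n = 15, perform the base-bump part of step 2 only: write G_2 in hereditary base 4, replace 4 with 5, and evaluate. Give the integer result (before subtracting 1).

18753

G_0=15  [base 2] 2^(2 + 1) + 2^2 + 2 + 1  →[2↦3]→  3^(3 + 1) + 3^3 + 3 + 1 = 112  −1 ⇒ G_1=111
G_1=111  [base 3] 3^(3 + 1) + 3^3 + 3  →[3↦4]→  4^(4 + 1) + 4^4 + 4 = 1284  −1 ⇒ G_2=1283
G_2=1283  [base 4] 4^(4 + 1) + 4^4 + 3  →[4↦5]→  5^(5 + 1) + 5^5 + 3 = 18753  −1 ⇒ G_3=18752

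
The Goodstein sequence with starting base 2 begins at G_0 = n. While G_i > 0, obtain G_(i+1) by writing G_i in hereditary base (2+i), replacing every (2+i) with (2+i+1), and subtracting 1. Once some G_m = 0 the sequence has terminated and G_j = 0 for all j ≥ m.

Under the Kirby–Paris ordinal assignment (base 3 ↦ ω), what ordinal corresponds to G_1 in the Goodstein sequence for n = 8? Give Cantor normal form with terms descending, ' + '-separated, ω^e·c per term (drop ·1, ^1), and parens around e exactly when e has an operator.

ω^ω·2 + ω^2·2 + ω·2 + 2

(0) 8|_2 = 2^(2 + 1) ↦ 3^(3 + 1)|_3 = 81 ⇒ 80
(1) 80|_3 = 2·3^3 + 2·3^2 + 2·3 + 2 ↦ 2·4^4 + 2·4^2 + 2·4 + 2|_4 = 554 ⇒ 553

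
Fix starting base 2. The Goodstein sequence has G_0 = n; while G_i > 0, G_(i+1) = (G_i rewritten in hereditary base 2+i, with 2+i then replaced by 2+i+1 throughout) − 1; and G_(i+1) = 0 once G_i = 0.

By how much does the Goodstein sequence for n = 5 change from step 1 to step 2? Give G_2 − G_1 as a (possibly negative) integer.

228

G_0 = 5. HB_2(5) = 2^2 + 1. Bump = 28. G_1 = 27.
G_1 = 27. HB_3(27) = 3^3. Bump = 256. G_2 = 255.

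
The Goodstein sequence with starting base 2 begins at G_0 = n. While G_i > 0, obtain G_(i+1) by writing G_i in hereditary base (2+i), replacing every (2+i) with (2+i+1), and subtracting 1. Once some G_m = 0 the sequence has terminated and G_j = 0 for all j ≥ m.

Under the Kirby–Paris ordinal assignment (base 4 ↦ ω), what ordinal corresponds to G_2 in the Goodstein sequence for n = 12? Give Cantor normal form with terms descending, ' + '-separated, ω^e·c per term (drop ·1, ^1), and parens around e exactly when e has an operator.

ω^(ω + 1) + ω^2·2 + ω·2 + 1

12 —HB2→ 2^(2 + 1) + 2^2 —bump→ 3^(3 + 1) + 3^3 = 108 —(−1)→ 107
107 —HB3→ 3^(3 + 1) + 2·3^2 + 2·3 + 2 —bump→ 4^(4 + 1) + 2·4^2 + 2·4 + 2 = 1066 —(−1)→ 1065
1065 —HB4→ 4^(4 + 1) + 2·4^2 + 2·4 + 1 —bump→ 5^(5 + 1) + 2·5^2 + 2·5 + 1 = 15686 —(−1)→ 15685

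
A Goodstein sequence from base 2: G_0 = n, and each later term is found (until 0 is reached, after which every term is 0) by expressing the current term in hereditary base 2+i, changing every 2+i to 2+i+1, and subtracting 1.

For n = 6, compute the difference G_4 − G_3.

43530

G_0 = 6. HB_2(6) = 2^2 + 2. Bump = 30. G_1 = 29.
G_1 = 29. HB_3(29) = 3^3 + 2. Bump = 258. G_2 = 257.
G_2 = 257. HB_4(257) = 4^4 + 1. Bump = 3126. G_3 = 3125.
G_3 = 3125. HB_5(3125) = 5^5. Bump = 46656. G_4 = 46655.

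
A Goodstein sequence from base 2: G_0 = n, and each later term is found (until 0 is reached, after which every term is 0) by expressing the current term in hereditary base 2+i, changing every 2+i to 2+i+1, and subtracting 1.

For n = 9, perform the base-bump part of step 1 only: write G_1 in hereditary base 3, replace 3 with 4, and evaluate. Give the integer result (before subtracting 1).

1024

(0) 9|_2 = 2^(2 + 1) + 1 ↦ 3^(3 + 1) + 1|_3 = 82 ⇒ 81
(1) 81|_3 = 3^(3 + 1) ↦ 4^(4 + 1)|_4 = 1024 ⇒ 1023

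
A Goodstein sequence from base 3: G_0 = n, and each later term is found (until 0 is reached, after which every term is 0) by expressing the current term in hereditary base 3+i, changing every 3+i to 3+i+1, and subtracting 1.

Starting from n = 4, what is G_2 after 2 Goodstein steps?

4

step 0: 4 = 3 + 1; sub 4 for 3: 4 + 1; = 5; G_1 = 5−1 = 4
step 1: 4 = 4; sub 5 for 4: 5; = 5; G_2 = 5−1 = 4
step 2: 4 = 4; sub 6 for 5: 4; = 4; G_3 = 4−1 = 3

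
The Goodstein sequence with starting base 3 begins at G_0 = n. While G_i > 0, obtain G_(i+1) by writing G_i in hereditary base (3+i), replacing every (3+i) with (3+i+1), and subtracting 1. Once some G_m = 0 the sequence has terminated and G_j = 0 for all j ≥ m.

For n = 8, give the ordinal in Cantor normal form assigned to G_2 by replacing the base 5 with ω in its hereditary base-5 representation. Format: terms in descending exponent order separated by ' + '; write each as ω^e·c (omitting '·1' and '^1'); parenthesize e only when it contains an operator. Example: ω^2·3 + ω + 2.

G_0 = 8. HB_3(8) = 2·3 + 2. Bump = 10. G_1 = 9.
G_1 = 9. HB_4(9) = 2·4 + 1. Bump = 11. G_2 = 10.
G_2 = 10. HB_5(10) = 2·5. Bump = 12. G_3 = 11.

ω·2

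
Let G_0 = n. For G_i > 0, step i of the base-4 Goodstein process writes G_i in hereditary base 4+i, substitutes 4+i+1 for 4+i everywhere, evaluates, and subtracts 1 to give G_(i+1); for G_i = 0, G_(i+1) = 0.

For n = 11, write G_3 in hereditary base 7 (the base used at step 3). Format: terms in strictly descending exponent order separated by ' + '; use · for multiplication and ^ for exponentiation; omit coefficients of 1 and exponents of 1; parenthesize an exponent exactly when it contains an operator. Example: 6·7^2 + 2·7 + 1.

2·7

step 0: 11 = 2·4 + 3; sub 5 for 4: 2·5 + 3; = 13; G_1 = 13−1 = 12
step 1: 12 = 2·5 + 2; sub 6 for 5: 2·6 + 2; = 14; G_2 = 14−1 = 13
step 2: 13 = 2·6 + 1; sub 7 for 6: 2·7 + 1; = 15; G_3 = 15−1 = 14
step 3: 14 = 2·7; sub 8 for 7: 2·8; = 16; G_4 = 16−1 = 15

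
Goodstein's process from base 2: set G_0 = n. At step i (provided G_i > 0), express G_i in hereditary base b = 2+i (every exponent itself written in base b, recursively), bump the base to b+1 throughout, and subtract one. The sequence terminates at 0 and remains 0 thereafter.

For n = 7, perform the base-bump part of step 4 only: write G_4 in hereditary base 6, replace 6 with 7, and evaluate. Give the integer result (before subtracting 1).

step 0: 7 = 2^2 + 2 + 1; sub 3 for 2: 3^3 + 3 + 1; = 31; G_1 = 31−1 = 30
step 1: 30 = 3^3 + 3; sub 4 for 3: 4^4 + 4; = 260; G_2 = 260−1 = 259
step 2: 259 = 4^4 + 3; sub 5 for 4: 5^5 + 3; = 3128; G_3 = 3128−1 = 3127
step 3: 3127 = 5^5 + 2; sub 6 for 5: 6^6 + 2; = 46658; G_4 = 46658−1 = 46657
step 4: 46657 = 6^6 + 1; sub 7 for 6: 7^7 + 1; = 823544; G_5 = 823544−1 = 823543

823544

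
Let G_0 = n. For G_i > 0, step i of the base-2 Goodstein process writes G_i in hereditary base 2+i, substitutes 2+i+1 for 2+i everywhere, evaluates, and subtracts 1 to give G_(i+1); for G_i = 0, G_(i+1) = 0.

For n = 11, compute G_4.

step 0: 11 = 2^(2 + 1) + 2 + 1; sub 3 for 2: 3^(3 + 1) + 3 + 1; = 85; G_1 = 85−1 = 84
step 1: 84 = 3^(3 + 1) + 3; sub 4 for 3: 4^(4 + 1) + 4; = 1028; G_2 = 1028−1 = 1027
step 2: 1027 = 4^(4 + 1) + 3; sub 5 for 4: 5^(5 + 1) + 3; = 15628; G_3 = 15628−1 = 15627
step 3: 15627 = 5^(5 + 1) + 2; sub 6 for 5: 6^(6 + 1) + 2; = 279938; G_4 = 279938−1 = 279937
step 4: 279937 = 6^(6 + 1) + 1; sub 7 for 6: 7^(7 + 1) + 1; = 5764802; G_5 = 5764802−1 = 5764801

279937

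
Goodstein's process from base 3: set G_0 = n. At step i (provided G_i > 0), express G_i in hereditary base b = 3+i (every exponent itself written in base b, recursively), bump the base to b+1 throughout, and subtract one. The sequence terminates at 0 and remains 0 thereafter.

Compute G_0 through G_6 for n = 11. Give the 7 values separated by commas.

[0] 11 ≡ 3^2 + 2 (base 3). Lift 4: 18. −1: 17.
[1] 17 ≡ 4^2 + 1 (base 4). Lift 5: 26. −1: 25.
[2] 25 ≡ 5^2 (base 5). Lift 6: 36. −1: 35.
[3] 35 ≡ 5·6 + 5 (base 6). Lift 7: 40. −1: 39.
[4] 39 ≡ 5·7 + 4 (base 7). Lift 8: 44. −1: 43.
[5] 43 ≡ 5·8 + 3 (base 8). Lift 9: 48. −1: 47.

11, 17, 25, 35, 39, 43, 47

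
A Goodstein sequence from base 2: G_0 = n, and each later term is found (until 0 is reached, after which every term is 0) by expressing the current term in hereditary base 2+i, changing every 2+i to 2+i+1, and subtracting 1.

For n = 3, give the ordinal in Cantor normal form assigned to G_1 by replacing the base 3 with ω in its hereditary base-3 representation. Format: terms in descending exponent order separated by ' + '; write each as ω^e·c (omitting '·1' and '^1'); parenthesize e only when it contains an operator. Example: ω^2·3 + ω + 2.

[0] 3 ≡ 2 + 1 (base 2). Lift 3: 4. −1: 3.
[1] 3 ≡ 3 (base 3). Lift 4: 4. −1: 3.

ω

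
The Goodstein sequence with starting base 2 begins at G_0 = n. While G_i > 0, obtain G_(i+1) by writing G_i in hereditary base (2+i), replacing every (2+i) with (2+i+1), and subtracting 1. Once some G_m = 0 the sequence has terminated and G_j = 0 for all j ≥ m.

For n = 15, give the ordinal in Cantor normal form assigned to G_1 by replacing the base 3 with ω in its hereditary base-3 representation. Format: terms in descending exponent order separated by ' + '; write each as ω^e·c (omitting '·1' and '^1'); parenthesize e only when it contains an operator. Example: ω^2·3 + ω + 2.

step 0: 15 = 2^(2 + 1) + 2^2 + 2 + 1; sub 3 for 2: 3^(3 + 1) + 3^3 + 3 + 1; = 112; G_1 = 112−1 = 111
step 1: 111 = 3^(3 + 1) + 3^3 + 3; sub 4 for 3: 4^(4 + 1) + 4^4 + 4; = 1284; G_2 = 1284−1 = 1283

ω^(ω + 1) + ω^ω + ω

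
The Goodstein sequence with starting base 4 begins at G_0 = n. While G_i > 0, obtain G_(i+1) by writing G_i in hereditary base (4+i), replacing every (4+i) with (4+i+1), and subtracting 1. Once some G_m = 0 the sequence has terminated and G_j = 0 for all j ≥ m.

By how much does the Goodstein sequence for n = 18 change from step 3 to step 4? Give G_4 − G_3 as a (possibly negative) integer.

base 4: 18 = 4^2 + 2; at 5: 5^2 + 2 = 27; next = 26
base 5: 26 = 5^2 + 1; at 6: 6^2 + 1 = 37; next = 36
base 6: 36 = 6^2; at 7: 7^2 = 49; next = 48
base 7: 48 = 6·7 + 6; at 8: 6·8 + 6 = 54; next = 53

5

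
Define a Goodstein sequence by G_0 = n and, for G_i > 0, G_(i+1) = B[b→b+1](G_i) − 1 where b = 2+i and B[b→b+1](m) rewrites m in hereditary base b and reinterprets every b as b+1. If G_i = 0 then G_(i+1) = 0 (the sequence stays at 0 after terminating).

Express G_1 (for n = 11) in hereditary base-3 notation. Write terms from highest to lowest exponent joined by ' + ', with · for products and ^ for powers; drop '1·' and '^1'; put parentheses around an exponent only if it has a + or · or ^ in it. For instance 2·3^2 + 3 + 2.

3^(3 + 1) + 3

[0] 11 ≡ 2^(2 + 1) + 2 + 1 (base 2). Lift 3: 85. −1: 84.
[1] 84 ≡ 3^(3 + 1) + 3 (base 3). Lift 4: 1028. −1: 1027.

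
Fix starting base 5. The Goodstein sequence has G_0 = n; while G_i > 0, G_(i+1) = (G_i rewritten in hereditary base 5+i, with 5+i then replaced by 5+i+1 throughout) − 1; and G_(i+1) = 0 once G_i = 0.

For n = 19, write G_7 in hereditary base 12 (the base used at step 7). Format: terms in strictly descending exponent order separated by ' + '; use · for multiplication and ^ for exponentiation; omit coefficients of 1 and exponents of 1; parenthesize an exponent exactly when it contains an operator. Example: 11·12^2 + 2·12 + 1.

2·12 + 7

i=0: 19 = 3·5 + 4 (b=5); 5→6: 3·6 + 4 = 22; 22−1 = 21
i=1: 21 = 3·6 + 3 (b=6); 6→7: 3·7 + 3 = 24; 24−1 = 23
i=2: 23 = 3·7 + 2 (b=7); 7→8: 3·8 + 2 = 26; 26−1 = 25
i=3: 25 = 3·8 + 1 (b=8); 8→9: 3·9 + 1 = 28; 28−1 = 27
i=4: 27 = 3·9 (b=9); 9→10: 3·10 = 30; 30−1 = 29
i=5: 29 = 2·10 + 9 (b=10); 10→11: 2·11 + 9 = 31; 31−1 = 30
i=6: 30 = 2·11 + 8 (b=11); 11→12: 2·12 + 8 = 32; 32−1 = 31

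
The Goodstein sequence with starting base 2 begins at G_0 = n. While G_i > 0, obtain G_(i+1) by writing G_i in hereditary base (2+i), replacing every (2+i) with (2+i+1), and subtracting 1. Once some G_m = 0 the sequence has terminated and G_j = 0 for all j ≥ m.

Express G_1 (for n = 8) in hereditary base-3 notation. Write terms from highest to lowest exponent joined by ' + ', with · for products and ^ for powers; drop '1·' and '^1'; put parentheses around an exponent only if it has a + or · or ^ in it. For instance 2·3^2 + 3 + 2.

G_0=8  [base 2] 2^(2 + 1)  →[2↦3]→  3^(3 + 1) = 81  −1 ⇒ G_1=80
G_1=80  [base 3] 2·3^3 + 2·3^2 + 2·3 + 2  →[3↦4]→  2·4^4 + 2·4^2 + 2·4 + 2 = 554  −1 ⇒ G_2=553

2·3^3 + 2·3^2 + 2·3 + 2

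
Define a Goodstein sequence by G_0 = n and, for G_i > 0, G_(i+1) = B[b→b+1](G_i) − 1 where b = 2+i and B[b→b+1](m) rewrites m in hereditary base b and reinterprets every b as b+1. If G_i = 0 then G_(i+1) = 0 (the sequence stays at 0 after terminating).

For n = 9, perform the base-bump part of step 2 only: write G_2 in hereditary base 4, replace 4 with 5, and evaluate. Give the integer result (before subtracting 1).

9843

9 —HB2→ 2^(2 + 1) + 1 —bump→ 3^(3 + 1) + 1 = 82 —(−1)→ 81
81 —HB3→ 3^(3 + 1) —bump→ 4^(4 + 1) = 1024 —(−1)→ 1023
1023 —HB4→ 3·4^4 + 3·4^3 + 3·4^2 + 3·4 + 3 —bump→ 3·5^5 + 3·5^3 + 3·5^2 + 3·5 + 3 = 9843 —(−1)→ 9842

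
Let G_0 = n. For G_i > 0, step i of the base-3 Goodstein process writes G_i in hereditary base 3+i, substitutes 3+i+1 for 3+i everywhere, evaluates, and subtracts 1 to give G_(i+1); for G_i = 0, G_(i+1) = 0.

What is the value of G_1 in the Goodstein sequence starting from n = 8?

i=0: 8 = 2·3 + 2 (b=3); 3→4: 2·4 + 2 = 10; 10−1 = 9
i=1: 9 = 2·4 + 1 (b=4); 4→5: 2·5 + 1 = 11; 11−1 = 10

9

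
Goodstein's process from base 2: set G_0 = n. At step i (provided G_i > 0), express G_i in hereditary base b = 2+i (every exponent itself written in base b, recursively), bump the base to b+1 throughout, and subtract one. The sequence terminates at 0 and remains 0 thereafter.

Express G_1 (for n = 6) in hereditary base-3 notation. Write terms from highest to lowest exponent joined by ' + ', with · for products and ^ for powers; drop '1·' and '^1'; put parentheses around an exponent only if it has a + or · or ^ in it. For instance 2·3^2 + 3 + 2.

3^3 + 2

base 2: 6 = 2^2 + 2; at 3: 3^3 + 3 = 30; next = 29
base 3: 29 = 3^3 + 2; at 4: 4^4 + 2 = 258; next = 257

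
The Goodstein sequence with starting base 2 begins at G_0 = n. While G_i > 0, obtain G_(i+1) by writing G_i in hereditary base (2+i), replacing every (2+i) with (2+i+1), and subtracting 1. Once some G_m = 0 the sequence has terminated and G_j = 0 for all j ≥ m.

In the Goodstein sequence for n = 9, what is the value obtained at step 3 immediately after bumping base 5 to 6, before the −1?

i=0: 9 = 2^(2 + 1) + 1 (b=2); 2→3: 3^(3 + 1) + 1 = 82; 82−1 = 81
i=1: 81 = 3^(3 + 1) (b=3); 3→4: 4^(4 + 1) = 1024; 1024−1 = 1023
i=2: 1023 = 3·4^4 + 3·4^3 + 3·4^2 + 3·4 + 3 (b=4); 4→5: 3·5^5 + 3·5^3 + 3·5^2 + 3·5 + 3 = 9843; 9843−1 = 9842
i=3: 9842 = 3·5^5 + 3·5^3 + 3·5^2 + 3·5 + 2 (b=5); 5→6: 3·6^6 + 3·6^3 + 3·6^2 + 3·6 + 2 = 140744; 140744−1 = 140743

140744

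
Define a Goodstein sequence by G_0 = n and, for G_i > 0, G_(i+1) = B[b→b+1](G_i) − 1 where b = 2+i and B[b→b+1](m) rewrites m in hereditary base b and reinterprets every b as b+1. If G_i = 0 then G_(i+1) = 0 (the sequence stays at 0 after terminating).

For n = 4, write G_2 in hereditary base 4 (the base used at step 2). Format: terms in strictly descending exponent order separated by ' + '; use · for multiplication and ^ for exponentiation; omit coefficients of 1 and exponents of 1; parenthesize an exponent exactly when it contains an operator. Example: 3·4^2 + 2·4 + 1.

2·4^2 + 2·4 + 1

(0) 4|_2 = 2^2 ↦ 3^3|_3 = 27 ⇒ 26
(1) 26|_3 = 2·3^2 + 2·3 + 2 ↦ 2·4^2 + 2·4 + 2|_4 = 42 ⇒ 41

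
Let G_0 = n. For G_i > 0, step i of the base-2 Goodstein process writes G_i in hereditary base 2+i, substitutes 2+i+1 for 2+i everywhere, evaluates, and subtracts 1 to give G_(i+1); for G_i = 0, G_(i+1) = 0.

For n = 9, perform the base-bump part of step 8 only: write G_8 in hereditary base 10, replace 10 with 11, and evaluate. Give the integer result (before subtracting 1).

[0] 9 ≡ 2^(2 + 1) + 1 (base 2). Lift 3: 82. −1: 81.
[1] 81 ≡ 3^(3 + 1) (base 3). Lift 4: 1024. −1: 1023.
[2] 1023 ≡ 3·4^4 + 3·4^3 + 3·4^2 + 3·4 + 3 (base 4). Lift 5: 9843. −1: 9842.
[3] 9842 ≡ 3·5^5 + 3·5^3 + 3·5^2 + 3·5 + 2 (base 5). Lift 6: 140744. −1: 140743.
[4] 140743 ≡ 3·6^6 + 3·6^3 + 3·6^2 + 3·6 + 1 (base 6). Lift 7: 2471827. −1: 2471826.
[5] 2471826 ≡ 3·7^7 + 3·7^3 + 3·7^2 + 3·7 (base 7). Lift 8: 50333400. −1: 50333399.
[6] 50333399 ≡ 3·8^8 + 3·8^3 + 3·8^2 + 2·8 + 7 (base 8). Lift 9: 1162263922. −1: 1162263921.
[7] 1162263921 ≡ 3·9^9 + 3·9^3 + 3·9^2 + 2·9 + 6 (base 9). Lift 10: 30000003326. −1: 30000003325.

855935016216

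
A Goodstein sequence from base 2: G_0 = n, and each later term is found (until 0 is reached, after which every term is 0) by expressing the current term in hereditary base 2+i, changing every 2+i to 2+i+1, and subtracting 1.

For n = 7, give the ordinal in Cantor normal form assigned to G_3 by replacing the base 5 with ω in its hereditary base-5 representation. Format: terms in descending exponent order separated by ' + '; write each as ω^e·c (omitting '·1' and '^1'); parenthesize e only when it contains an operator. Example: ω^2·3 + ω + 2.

ω^ω + 2

G_0 = 7. HB_2(7) = 2^2 + 2 + 1. Bump = 31. G_1 = 30.
G_1 = 30. HB_3(30) = 3^3 + 3. Bump = 260. G_2 = 259.
G_2 = 259. HB_4(259) = 4^4 + 3. Bump = 3128. G_3 = 3127.
G_3 = 3127. HB_5(3127) = 5^5 + 2. Bump = 46658. G_4 = 46657.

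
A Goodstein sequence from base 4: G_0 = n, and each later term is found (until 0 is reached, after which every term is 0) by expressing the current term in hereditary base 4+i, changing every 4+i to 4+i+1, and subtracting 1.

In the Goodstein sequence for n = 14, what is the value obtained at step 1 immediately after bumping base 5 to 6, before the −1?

19

step 0: 14 = 3·4 + 2; sub 5 for 4: 3·5 + 2; = 17; G_1 = 17−1 = 16
step 1: 16 = 3·5 + 1; sub 6 for 5: 3·6 + 1; = 19; G_2 = 19−1 = 18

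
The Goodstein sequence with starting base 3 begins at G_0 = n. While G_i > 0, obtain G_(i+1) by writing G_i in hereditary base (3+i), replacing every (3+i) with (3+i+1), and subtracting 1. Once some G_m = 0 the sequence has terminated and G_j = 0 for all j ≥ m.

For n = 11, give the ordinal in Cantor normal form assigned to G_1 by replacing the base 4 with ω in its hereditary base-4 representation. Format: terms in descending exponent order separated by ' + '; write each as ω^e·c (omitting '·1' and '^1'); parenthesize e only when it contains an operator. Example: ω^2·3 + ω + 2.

(0) 11|_3 = 3^2 + 2 ↦ 4^2 + 2|_4 = 18 ⇒ 17
(1) 17|_4 = 4^2 + 1 ↦ 5^2 + 1|_5 = 26 ⇒ 25

ω^2 + 1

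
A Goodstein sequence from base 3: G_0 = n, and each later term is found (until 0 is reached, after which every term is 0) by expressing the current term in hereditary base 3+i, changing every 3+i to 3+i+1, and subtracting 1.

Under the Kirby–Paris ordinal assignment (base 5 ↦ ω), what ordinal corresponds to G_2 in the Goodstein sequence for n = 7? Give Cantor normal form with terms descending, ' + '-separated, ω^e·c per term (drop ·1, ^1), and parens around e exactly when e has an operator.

[0] 7 ≡ 2·3 + 1 (base 3). Lift 4: 9. −1: 8.
[1] 8 ≡ 2·4 (base 4). Lift 5: 10. −1: 9.

ω + 4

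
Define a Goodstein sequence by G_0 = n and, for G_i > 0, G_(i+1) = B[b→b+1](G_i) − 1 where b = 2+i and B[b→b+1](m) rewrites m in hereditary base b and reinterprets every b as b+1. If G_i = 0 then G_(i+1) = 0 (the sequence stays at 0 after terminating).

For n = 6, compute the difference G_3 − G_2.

2868

i=0: 6 = 2^2 + 2 (b=2); 2→3: 3^3 + 3 = 30; 30−1 = 29
i=1: 29 = 3^3 + 2 (b=3); 3→4: 4^4 + 2 = 258; 258−1 = 257
i=2: 257 = 4^4 + 1 (b=4); 4→5: 5^5 + 1 = 3126; 3126−1 = 3125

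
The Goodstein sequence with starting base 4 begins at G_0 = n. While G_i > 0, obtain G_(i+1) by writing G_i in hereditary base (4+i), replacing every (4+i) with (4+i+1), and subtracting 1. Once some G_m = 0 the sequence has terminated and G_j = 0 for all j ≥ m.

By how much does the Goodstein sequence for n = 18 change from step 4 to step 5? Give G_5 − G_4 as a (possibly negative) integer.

5

G_0 = 18. HB_4(18) = 4^2 + 2. Bump = 27. G_1 = 26.
G_1 = 26. HB_5(26) = 5^2 + 1. Bump = 37. G_2 = 36.
G_2 = 36. HB_6(36) = 6^2. Bump = 49. G_3 = 48.
G_3 = 48. HB_7(48) = 6·7 + 6. Bump = 54. G_4 = 53.
G_4 = 53. HB_8(53) = 6·8 + 5. Bump = 59. G_5 = 58.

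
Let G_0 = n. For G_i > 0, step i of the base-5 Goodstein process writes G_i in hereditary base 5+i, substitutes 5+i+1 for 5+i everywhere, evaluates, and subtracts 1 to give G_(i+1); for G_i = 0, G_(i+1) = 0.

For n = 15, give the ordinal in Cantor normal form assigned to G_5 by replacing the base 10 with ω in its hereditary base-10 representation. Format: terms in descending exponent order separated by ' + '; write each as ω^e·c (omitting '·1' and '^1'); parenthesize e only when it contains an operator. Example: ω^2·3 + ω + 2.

ω·2 + 1

[0] 15 ≡ 3·5 (base 5). Lift 6: 18. −1: 17.
[1] 17 ≡ 2·6 + 5 (base 6). Lift 7: 19. −1: 18.
[2] 18 ≡ 2·7 + 4 (base 7). Lift 8: 20. −1: 19.
[3] 19 ≡ 2·8 + 3 (base 8). Lift 9: 21. −1: 20.
[4] 20 ≡ 2·9 + 2 (base 9). Lift 10: 22. −1: 21.
[5] 21 ≡ 2·10 + 1 (base 10). Lift 11: 23. −1: 22.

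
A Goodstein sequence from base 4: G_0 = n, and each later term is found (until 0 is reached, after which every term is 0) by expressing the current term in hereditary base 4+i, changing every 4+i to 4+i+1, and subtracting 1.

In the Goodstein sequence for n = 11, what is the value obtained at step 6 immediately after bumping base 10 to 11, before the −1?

16

[0] 11 ≡ 2·4 + 3 (base 4). Lift 5: 13. −1: 12.
[1] 12 ≡ 2·5 + 2 (base 5). Lift 6: 14. −1: 13.
[2] 13 ≡ 2·6 + 1 (base 6). Lift 7: 15. −1: 14.
[3] 14 ≡ 2·7 (base 7). Lift 8: 16. −1: 15.
[4] 15 ≡ 8 + 7 (base 8). Lift 9: 16. −1: 15.
[5] 15 ≡ 9 + 6 (base 9). Lift 10: 16. −1: 15.
[6] 15 ≡ 10 + 5 (base 10). Lift 11: 16. −1: 15.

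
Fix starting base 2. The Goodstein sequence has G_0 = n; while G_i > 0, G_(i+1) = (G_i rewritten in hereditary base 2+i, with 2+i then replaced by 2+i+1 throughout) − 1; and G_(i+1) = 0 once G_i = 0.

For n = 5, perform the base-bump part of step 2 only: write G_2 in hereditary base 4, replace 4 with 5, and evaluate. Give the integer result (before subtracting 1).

468

base 2: 5 = 2^2 + 1; at 3: 3^3 + 1 = 28; next = 27
base 3: 27 = 3^3; at 4: 4^4 = 256; next = 255
base 4: 255 = 3·4^3 + 3·4^2 + 3·4 + 3; at 5: 3·5^3 + 3·5^2 + 3·5 + 3 = 468; next = 467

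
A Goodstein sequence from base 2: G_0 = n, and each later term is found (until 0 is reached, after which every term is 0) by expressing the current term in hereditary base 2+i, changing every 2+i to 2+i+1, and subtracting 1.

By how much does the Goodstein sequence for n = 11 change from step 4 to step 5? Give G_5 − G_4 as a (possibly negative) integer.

5484864

11 —HB2→ 2^(2 + 1) + 2 + 1 —bump→ 3^(3 + 1) + 3 + 1 = 85 —(−1)→ 84
84 —HB3→ 3^(3 + 1) + 3 —bump→ 4^(4 + 1) + 4 = 1028 —(−1)→ 1027
1027 —HB4→ 4^(4 + 1) + 3 —bump→ 5^(5 + 1) + 3 = 15628 —(−1)→ 15627
15627 —HB5→ 5^(5 + 1) + 2 —bump→ 6^(6 + 1) + 2 = 279938 —(−1)→ 279937
279937 —HB6→ 6^(6 + 1) + 1 —bump→ 7^(7 + 1) + 1 = 5764802 —(−1)→ 5764801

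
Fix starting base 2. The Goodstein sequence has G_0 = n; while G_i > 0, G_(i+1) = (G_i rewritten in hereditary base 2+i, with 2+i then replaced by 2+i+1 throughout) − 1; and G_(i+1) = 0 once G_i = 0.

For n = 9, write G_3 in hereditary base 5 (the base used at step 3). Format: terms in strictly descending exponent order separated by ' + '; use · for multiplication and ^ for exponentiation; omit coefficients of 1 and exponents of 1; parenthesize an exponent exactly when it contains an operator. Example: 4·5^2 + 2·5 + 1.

3·5^5 + 3·5^3 + 3·5^2 + 3·5 + 2

i=0: 9 = 2^(2 + 1) + 1 (b=2); 2→3: 3^(3 + 1) + 1 = 82; 82−1 = 81
i=1: 81 = 3^(3 + 1) (b=3); 3→4: 4^(4 + 1) = 1024; 1024−1 = 1023
i=2: 1023 = 3·4^4 + 3·4^3 + 3·4^2 + 3·4 + 3 (b=4); 4→5: 3·5^5 + 3·5^3 + 3·5^2 + 3·5 + 3 = 9843; 9843−1 = 9842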